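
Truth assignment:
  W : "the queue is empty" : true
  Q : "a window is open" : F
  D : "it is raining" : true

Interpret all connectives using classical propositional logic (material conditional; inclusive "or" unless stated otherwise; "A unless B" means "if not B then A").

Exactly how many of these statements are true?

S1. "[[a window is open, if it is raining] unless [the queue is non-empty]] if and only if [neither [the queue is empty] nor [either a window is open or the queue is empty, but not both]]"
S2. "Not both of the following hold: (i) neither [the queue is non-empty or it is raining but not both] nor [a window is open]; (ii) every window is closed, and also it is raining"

2

S1: This is ((D -> Q) or not W) iff (W nor (Q xor W)).

D -> Q = True -> False = False
not W = not True = False
(D -> Q) or not W = False or False = False
Q xor W = False xor True = True
W nor (Q xor W) = True nor True = False
((D -> Q) or not W) iff (W nor (Q xor W)) = False iff False = True
Thus S1 is true.

S2: This is ((not W xor D) nor Q) nand (not Q and D).

not W = not True = False
not W xor D = False xor True = True
(not W xor D) nor Q = True nor False = False
not Q = not False = True
not Q and D = True and True = True
((not W xor D) nor Q) nand (not Q and D) = False nand True = True
Hence S2 is true.

2 of the 2 statements are true (S1, S2).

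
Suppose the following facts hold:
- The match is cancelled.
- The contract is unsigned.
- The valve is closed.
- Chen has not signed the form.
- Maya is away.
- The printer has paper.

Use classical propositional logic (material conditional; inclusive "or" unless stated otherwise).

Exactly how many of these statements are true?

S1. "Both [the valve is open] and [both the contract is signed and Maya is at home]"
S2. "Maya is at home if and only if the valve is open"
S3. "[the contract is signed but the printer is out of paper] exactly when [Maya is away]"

1

Let R = "the valve is open" (F), Q = "the contract is signed" (F), U = "Maya is at home" (F), V = "the printer has paper" (T).

S1: Formalization: R ∧ (Q ∧ U)

Q ∧ U = F ∧ F = F
R ∧ (Q ∧ U) = F ∧ F = F
Hence S1 is false.

S2: In symbols: U ↔ R

U ↔ R = F ↔ F = T
So S2 is true.

S3: In symbols: (Q ∧ ¬V) ↔ ¬U

¬V = ¬T = F
Q ∧ ¬V = F ∧ F = F
¬U = ¬F = T
(Q ∧ ¬V) ↔ ¬U = F ↔ T = F
So S3 is false.

Count: 1.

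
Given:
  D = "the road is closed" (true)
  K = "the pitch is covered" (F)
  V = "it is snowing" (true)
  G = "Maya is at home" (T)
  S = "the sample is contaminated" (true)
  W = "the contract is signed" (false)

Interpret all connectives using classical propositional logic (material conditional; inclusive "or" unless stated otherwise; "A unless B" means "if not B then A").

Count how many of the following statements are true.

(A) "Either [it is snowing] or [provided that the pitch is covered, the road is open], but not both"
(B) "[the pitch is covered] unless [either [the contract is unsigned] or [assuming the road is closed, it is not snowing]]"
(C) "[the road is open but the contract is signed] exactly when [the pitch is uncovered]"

1

(A): Parsed as V xor (K -> not D)

not D = not True = False
K -> not D = False -> False = True
V xor (K -> not D) = True xor True = False
So (A) is false.

(B): In symbols: K or (not W or (D -> not V))

not W = not False = True
not V = not True = False
D -> not V = True -> False = False
not W or (D -> not V) = True or False = True
K or (not W or (D -> not V)) = False or True = True
Thus (B) is true.

(C): Formalization: (not D and W) iff not K

not D = not True = False
not D and W = False and False = False
not K = not False = True
(not D and W) iff not K = False iff True = False
Hence (C) is false.

True statements: 1.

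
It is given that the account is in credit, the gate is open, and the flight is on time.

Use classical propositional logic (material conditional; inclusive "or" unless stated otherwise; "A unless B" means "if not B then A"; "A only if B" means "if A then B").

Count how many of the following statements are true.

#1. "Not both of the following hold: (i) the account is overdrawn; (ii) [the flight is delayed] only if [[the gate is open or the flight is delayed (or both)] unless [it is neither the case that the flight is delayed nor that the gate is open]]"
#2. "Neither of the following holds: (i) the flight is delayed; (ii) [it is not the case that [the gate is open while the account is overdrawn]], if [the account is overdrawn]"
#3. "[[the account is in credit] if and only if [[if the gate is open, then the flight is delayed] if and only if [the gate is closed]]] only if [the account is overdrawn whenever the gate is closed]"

2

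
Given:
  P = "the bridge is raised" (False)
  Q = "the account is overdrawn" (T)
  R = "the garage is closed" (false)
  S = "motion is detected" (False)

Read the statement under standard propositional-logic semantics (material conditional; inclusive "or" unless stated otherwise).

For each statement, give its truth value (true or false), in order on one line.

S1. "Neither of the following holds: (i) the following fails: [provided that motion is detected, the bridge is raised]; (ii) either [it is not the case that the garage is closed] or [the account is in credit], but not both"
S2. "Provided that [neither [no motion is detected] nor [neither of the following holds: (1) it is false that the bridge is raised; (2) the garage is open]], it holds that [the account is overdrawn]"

S1: In symbols: not (S -> P) nor (not R xor not Q)

S -> P = False -> False = True
not (S -> P) = not True = False
not R = not False = True
not Q = not True = False
not R xor not Q = True xor False = True
not (S -> P) nor (not R xor not Q) = False nor True = False
So S1 is false.

S2: In symbols: (not S nor (not P nor not R)) -> Q

not S = not False = True
not P = not False = True
not R = not False = True
not P nor not R = True nor True = False
not S nor (not P nor not R) = True nor False = False
(not S nor (not P nor not R)) -> Q = False -> True = True
Thus S2 is true.

S1 false / S2 true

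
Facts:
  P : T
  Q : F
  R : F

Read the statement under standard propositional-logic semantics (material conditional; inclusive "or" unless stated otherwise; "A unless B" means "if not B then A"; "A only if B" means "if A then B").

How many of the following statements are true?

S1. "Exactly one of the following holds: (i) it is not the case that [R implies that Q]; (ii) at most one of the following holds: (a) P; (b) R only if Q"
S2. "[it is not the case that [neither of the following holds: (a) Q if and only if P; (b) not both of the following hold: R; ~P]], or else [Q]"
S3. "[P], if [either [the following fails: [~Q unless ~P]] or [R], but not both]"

S1: In symbols: ¬(R → Q) ⊕ (P ↑ (R → Q))

R → Q = F → F = T
¬(R → Q) = ¬T = F
R → Q = F → F = T
P ↑ (R → Q) = T ↑ T = F
¬(R → Q) ⊕ (P ↑ (R → Q)) = F ⊕ F = F
So S1 is false.

S2: Parsed as ¬((Q ↔ P) ↓ (R ↑ ¬P)) ∨ Q

Q ↔ P = F ↔ T = F
¬P = ¬T = F
R ↑ ¬P = F ↑ F = T
(Q ↔ P) ↓ (R ↑ ¬P) = F ↓ T = F
¬((Q ↔ P) ↓ (R ↑ ¬P)) = ¬F = T
¬((Q ↔ P) ↓ (R ↑ ¬P)) ∨ Q = T ∨ F = T
Hence S2 is true.

S3: Formalization: (¬(¬Q ∨ ¬P) ⊕ R) → P

¬Q = ¬F = T
¬P = ¬T = F
¬Q ∨ ¬P = T ∨ F = T
¬(¬Q ∨ ¬P) = ¬T = F
¬(¬Q ∨ ¬P) ⊕ R = F ⊕ F = F
(¬(¬Q ∨ ¬P) ⊕ R) → P = F → T = T
Thus S3 is true.

2 of the 3 statements are true (S2, S3).

2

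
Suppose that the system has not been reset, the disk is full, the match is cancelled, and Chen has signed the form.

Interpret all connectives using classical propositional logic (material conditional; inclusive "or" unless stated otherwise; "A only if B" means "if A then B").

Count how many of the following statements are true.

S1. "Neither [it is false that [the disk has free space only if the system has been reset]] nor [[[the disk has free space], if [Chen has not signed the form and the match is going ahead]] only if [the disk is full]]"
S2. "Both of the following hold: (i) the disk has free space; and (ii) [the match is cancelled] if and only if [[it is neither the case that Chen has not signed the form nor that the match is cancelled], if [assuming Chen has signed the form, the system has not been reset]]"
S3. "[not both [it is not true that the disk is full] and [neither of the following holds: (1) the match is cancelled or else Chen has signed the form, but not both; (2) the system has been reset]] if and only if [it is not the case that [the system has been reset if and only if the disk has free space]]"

0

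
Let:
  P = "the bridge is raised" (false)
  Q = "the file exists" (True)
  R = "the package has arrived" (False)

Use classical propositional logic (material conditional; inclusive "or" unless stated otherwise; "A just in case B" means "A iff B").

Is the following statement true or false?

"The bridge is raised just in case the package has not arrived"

False.

Formalization: P ↔ ¬R

¬R = ¬F = T
P ↔ ¬R = F ↔ T = F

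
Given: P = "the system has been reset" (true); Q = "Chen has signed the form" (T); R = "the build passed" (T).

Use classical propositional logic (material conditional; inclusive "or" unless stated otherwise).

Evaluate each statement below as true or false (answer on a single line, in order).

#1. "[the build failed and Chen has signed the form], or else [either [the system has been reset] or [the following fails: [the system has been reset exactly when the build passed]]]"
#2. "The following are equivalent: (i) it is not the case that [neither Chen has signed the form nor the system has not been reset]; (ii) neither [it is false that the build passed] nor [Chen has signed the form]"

#1: This is (not R and Q) or (P or not (P iff R)).

not R = not True = False
not R and Q = False and True = False
P iff R = True iff True = True
not (P iff R) = not True = False
P or not (P iff R) = True or False = True
(not R and Q) or (P or not (P iff R)) = False or True = True
Hence #1 is true.

#2: This is not (Q nor not P) iff (not R nor Q).

not P = not True = False
Q nor not P = True nor False = False
not (Q nor not P) = not False = True
not R = not True = False
not R nor Q = False nor True = False
not (Q nor not P) iff (not R nor Q) = True iff False = False
Hence #2 is false.

#1 true; #2 false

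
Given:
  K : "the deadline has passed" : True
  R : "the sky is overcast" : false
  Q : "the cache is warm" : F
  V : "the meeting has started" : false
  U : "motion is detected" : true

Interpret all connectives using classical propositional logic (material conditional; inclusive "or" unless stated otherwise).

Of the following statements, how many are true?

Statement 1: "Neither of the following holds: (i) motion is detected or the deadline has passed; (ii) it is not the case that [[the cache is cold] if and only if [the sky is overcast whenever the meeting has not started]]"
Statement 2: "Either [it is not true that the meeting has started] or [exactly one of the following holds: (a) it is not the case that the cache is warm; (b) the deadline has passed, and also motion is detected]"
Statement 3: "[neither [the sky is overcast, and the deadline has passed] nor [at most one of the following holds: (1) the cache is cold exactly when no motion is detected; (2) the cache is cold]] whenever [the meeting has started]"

2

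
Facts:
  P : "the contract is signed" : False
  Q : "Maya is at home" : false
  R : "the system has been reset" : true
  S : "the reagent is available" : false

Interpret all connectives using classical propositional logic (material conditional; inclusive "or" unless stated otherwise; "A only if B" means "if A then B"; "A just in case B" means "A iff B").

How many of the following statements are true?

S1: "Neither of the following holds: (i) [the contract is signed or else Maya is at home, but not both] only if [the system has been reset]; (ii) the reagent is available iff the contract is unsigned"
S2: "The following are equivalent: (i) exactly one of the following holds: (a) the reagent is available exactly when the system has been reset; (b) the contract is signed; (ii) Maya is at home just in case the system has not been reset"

0

S1: Parsed as ((P xor Q) -> R) nor (S iff not P)

P xor Q = False xor False = False
(P xor Q) -> R = False -> True = True
not P = not False = True
S iff not P = False iff True = False
((P xor Q) -> R) nor (S iff not P) = True nor False = False
Thus S1 is false.

S2: Parsed as ((S iff R) xor P) iff (Q iff not R)

S iff R = False iff True = False
(S iff R) xor P = False xor False = False
not R = not True = False
Q iff not R = False iff False = True
((S iff R) xor P) iff (Q iff not R) = False iff True = False
Thus S2 is false.

Count: 0.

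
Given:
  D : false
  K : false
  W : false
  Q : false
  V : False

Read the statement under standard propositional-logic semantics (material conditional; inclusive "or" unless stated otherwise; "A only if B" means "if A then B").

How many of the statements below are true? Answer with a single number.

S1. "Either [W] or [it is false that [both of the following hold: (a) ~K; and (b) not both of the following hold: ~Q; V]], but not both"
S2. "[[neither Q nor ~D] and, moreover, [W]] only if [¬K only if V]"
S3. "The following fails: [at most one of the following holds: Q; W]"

1

S1: Parsed as W xor not (not K and (not Q nand V))

not K = not False = True
not Q = not False = True
not Q nand V = True nand False = True
not K and (not Q nand V) = True and True = True
not (not K and (not Q nand V)) = not True = False
W xor not (not K and (not Q nand V)) = False xor False = False
Thus S1 is false.

S2: Formalization: ((Q nor not D) and W) -> (not K -> V)

not D = not False = True
Q nor not D = False nor True = False
(Q nor not D) and W = False and False = False
not K = not False = True
not K -> V = True -> False = False
((Q nor not D) and W) -> (not K -> V) = False -> False = True
Thus S2 is true.

S3: Parsed as not (Q nand W)

Q nand W = False nand False = True
not (Q nand W) = not True = False
So S3 is false.

True statements: 1.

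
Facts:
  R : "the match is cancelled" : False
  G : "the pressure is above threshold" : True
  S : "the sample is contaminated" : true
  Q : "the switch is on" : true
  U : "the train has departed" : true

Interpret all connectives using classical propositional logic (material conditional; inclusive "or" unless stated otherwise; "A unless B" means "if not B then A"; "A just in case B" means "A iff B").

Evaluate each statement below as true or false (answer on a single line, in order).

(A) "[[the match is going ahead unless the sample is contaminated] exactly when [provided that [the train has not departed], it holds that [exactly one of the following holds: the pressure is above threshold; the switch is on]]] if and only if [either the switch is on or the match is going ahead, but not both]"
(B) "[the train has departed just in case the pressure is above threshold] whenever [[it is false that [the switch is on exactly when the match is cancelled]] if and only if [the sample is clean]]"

(A): This is ((¬R ∨ S) ↔ (¬U → (G ⊕ Q))) ↔ (Q ⊕ ¬R).

¬R = ¬F = T
¬R ∨ S = T ∨ T = T
¬U = ¬T = F
G ⊕ Q = T ⊕ T = F
¬U → (G ⊕ Q) = F → F = T
(¬R ∨ S) ↔ (¬U → (G ⊕ Q)) = T ↔ T = T
¬R = ¬F = T
Q ⊕ ¬R = T ⊕ T = F
((¬R ∨ S) ↔ (¬U → (G ⊕ Q))) ↔ (Q ⊕ ¬R) = T ↔ F = F
So (A) is false.

(B): In symbols: (¬(Q ↔ R) ↔ ¬S) → (U ↔ G)

Q ↔ R = T ↔ F = F
¬(Q ↔ R) = ¬F = T
¬S = ¬T = F
¬(Q ↔ R) ↔ ¬S = T ↔ F = F
U ↔ G = T ↔ T = T
(¬(Q ↔ R) ↔ ¬S) → (U ↔ G) = F → T = T
Hence (B) is true.

(A) F, (B) T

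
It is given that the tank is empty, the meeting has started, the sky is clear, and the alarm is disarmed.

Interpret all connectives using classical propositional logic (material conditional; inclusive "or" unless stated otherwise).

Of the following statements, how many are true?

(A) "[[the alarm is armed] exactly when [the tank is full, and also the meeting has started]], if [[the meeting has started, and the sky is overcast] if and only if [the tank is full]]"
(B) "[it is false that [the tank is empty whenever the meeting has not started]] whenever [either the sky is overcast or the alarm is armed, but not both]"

2

Let Q = "the meeting has started" (True), R = "the sky is overcast" (False), P = "the tank is full" (False), S = "the alarm is armed" (False).

(A): This is ((Q and R) iff P) -> (S iff (P and Q)).

Q and R = True and False = False
(Q and R) iff P = False iff False = True
P and Q = False and True = False
S iff (P and Q) = False iff False = True
((Q and R) iff P) -> (S iff (P and Q)) = True -> True = True
So (A) is true.

(B): Parsed as (R xor S) -> not (not Q -> not P)

R xor S = False xor False = False
not Q = not True = False
not P = not False = True
not Q -> not P = False -> True = True
not (not Q -> not P) = not True = False
(R xor S) -> not (not Q -> not P) = False -> False = True
Hence (B) is true.

2 of the 2 statements are true ((A), (B)).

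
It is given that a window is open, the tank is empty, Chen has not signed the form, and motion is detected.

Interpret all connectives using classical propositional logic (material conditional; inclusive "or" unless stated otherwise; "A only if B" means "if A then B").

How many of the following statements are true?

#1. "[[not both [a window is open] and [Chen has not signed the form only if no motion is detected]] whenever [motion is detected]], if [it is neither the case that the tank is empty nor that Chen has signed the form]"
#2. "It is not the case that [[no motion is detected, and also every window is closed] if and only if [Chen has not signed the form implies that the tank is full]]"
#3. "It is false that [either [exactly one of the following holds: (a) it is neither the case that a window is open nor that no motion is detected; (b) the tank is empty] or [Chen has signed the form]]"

1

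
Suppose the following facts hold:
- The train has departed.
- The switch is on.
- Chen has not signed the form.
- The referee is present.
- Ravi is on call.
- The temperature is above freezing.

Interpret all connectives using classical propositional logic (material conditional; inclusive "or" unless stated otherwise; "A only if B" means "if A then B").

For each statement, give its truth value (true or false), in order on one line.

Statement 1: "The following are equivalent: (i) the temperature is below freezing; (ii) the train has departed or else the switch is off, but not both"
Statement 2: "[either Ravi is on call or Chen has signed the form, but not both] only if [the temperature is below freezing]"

Statement 1 false, Statement 2 false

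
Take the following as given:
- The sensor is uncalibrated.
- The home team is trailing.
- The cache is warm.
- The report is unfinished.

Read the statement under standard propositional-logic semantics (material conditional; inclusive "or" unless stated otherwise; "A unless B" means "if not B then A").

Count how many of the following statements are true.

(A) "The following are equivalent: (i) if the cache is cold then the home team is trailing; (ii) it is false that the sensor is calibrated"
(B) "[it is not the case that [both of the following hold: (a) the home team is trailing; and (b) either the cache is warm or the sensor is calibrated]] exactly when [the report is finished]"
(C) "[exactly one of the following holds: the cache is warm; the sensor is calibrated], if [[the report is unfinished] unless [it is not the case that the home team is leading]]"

Let G = "the cache is warm" (T), U = "the home team is leading" (F), Q = "the sensor is calibrated" (F), R = "the report is finished" (F).

(A): This is (¬G → ¬U) ↔ ¬Q.

¬G = ¬T = F
¬U = ¬F = T
¬G → ¬U = F → T = T
¬Q = ¬F = T
(¬G → ¬U) ↔ ¬Q = T ↔ T = T
So (A) is true.

(B): Formalization: ¬(¬U ∧ (G ∨ Q)) ↔ R

¬U = ¬F = T
G ∨ Q = T ∨ F = T
¬U ∧ (G ∨ Q) = T ∧ T = T
¬(¬U ∧ (G ∨ Q)) = ¬T = F
¬(¬U ∧ (G ∨ Q)) ↔ R = F ↔ F = T
Hence (B) is true.

(C): This is (¬R ∨ ¬U) → (G ⊕ Q).

¬R = ¬F = T
¬U = ¬F = T
¬R ∨ ¬U = T ∨ T = T
G ⊕ Q = T ⊕ F = T
(¬R ∨ ¬U) → (G ⊕ Q) = T → T = T
Hence (C) is true.

True statements: 3 ((A), (B), (C)).

3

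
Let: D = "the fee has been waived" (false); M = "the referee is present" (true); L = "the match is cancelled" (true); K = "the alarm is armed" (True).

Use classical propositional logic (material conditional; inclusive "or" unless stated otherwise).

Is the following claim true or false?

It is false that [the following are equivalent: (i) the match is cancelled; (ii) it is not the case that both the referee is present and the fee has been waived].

Formalization: not (L iff (M nand D))

M nand D = True nand False = True
L iff (M nand D) = True iff True = True
not (L iff (M nand D)) = not True = False

False.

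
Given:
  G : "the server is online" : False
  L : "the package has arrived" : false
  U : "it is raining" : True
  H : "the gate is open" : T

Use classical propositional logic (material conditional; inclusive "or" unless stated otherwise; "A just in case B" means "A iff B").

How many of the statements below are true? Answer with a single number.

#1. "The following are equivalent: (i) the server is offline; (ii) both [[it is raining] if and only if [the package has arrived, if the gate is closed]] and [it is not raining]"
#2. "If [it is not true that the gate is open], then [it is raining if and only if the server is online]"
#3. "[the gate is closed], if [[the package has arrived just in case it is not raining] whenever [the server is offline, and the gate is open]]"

1

#1: This is ~G <-> ((U <-> (~H -> L)) & ~U).

~G = ~F = T
~H = ~T = F
~H -> L = F -> F = T
U <-> (~H -> L) = T <-> T = T
~U = ~T = F
(U <-> (~H -> L)) & ~U = T & F = F
~G <-> ((U <-> (~H -> L)) & ~U) = T <-> F = F
So #1 is false.

#2: This is ~H -> (U <-> G).

~H = ~T = F
U <-> G = T <-> F = F
~H -> (U <-> G) = F -> F = T
Hence #2 is true.

#3: Formalization: ((~G & H) -> (L <-> ~U)) -> ~H

~G = ~F = T
~G & H = T & T = T
~U = ~T = F
L <-> ~U = F <-> F = T
(~G & H) -> (L <-> ~U) = T -> T = T
~H = ~T = F
((~G & H) -> (L <-> ~U)) -> ~H = T -> F = F
Hence #3 is false.

True statements: 1.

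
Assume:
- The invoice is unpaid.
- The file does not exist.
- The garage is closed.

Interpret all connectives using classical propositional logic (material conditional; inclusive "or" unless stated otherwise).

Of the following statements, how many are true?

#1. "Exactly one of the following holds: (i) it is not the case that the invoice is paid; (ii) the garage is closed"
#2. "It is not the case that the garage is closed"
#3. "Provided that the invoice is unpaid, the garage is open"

0

Let L = "the invoice is paid" (F), U = "the garage is closed" (T).

#1: Parsed as ¬L ⊕ U

¬L = ¬F = T
¬L ⊕ U = T ⊕ T = F
Hence #1 is false.

#2: This is ¬U.

¬U = ¬T = F
So #2 is false.

#3: Formalization: ¬L → ¬U

¬L = ¬F = T
¬U = ¬T = F
¬L → ¬U = T → F = F
Hence #3 is false.

0 of the 3 statements are true (none).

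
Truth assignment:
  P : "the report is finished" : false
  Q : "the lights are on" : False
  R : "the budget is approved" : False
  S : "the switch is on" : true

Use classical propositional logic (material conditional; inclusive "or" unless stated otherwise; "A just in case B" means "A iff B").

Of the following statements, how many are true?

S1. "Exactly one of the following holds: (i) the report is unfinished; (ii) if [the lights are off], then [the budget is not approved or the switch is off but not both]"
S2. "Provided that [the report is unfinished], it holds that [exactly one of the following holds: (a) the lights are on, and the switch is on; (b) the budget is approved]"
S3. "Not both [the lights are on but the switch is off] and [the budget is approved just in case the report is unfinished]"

S1: This is ~P xor (~Q -> (~R xor ~S)).

~P = ~F = T
~Q = ~F = T
~R = ~F = T
~S = ~T = F
~R xor ~S = T xor F = T
~Q -> (~R xor ~S) = T -> T = T
~P xor (~Q -> (~R xor ~S)) = T xor T = F
Hence S1 is false.

S2: Parsed as ~P -> ((Q & S) xor R)

~P = ~F = T
Q & S = F & T = F
(Q & S) xor R = F xor F = F
~P -> ((Q & S) xor R) = T -> F = F
So S2 is false.

S3: Formalization: (Q & ~S) nand (R <-> ~P)

~S = ~T = F
Q & ~S = F & F = F
~P = ~F = T
R <-> ~P = F <-> T = F
(Q & ~S) nand (R <-> ~P) = F nand F = T
Thus S3 is true.

True statements: 1.

1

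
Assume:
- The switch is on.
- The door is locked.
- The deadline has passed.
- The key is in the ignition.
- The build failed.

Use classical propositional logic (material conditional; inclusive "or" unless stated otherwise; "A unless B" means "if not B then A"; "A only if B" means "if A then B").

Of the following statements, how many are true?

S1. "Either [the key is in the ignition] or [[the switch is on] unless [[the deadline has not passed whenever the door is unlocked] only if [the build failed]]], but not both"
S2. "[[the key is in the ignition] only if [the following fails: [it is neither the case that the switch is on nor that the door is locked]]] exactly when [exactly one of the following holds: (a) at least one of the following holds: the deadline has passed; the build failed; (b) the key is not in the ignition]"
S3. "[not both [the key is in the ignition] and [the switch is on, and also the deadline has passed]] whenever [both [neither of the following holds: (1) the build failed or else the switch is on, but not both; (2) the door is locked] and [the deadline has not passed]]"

Let S = "the key is in the ignition" (True), P = "the switch is on" (True), Q = "the door is locked" (True), R = "the deadline has passed" (True), U = "the build passed" (False).

S1: Formalization: S xor (P or ((not Q -> not R) -> not U))

not Q = not True = False
not R = not True = False
not Q -> not R = False -> False = True
not U = not False = True
(not Q -> not R) -> not U = True -> True = True
P or ((not Q -> not R) -> not U) = True or True = True
S xor (P or ((not Q -> not R) -> not U)) = True xor True = False
So S1 is false.

S2: Parsed as (S -> not (P nor Q)) iff ((R or not U) xor not S)

P nor Q = True nor True = False
not (P nor Q) = not False = True
S -> not (P nor Q) = True -> True = True
not U = not False = True
R or not U = True or True = True
not S = not True = False
(R or not U) xor not S = True xor False = True
(S -> not (P nor Q)) iff ((R or not U) xor not S) = True iff True = True
Thus S2 is true.

S3: Parsed as (((not U xor P) nor Q) and not R) -> (S nand (P and R))

not U = not False = True
not U xor P = True xor True = False
(not U xor P) nor Q = False nor True = False
not R = not True = False
((not U xor P) nor Q) and not R = False and False = False
P and R = True and True = True
S nand (P and R) = True nand True = False
(((not U xor P) nor Q) and not R) -> (S nand (P and R)) = False -> False = True
Hence S3 is true.

Count: 2.

2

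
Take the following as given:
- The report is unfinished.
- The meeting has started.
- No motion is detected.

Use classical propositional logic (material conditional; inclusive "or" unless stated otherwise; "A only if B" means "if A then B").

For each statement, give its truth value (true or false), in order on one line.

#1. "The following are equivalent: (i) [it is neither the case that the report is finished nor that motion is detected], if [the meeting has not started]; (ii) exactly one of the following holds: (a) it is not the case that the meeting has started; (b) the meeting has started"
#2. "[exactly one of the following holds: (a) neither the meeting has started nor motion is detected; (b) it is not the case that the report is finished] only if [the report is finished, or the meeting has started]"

#1 T / #2 T

Let Q = "the meeting has started" (T), P = "the report is finished" (F), R = "motion is detected" (F).

#1: This is (¬Q → (P ↓ R)) ↔ (¬Q ⊕ Q).

¬Q = ¬T = F
P ↓ R = F ↓ F = T
¬Q → (P ↓ R) = F → T = T
¬Q = ¬T = F
¬Q ⊕ Q = F ⊕ T = T
(¬Q → (P ↓ R)) ↔ (¬Q ⊕ Q) = T ↔ T = T
So #1 is true.

#2: In symbols: ((Q ↓ R) ⊕ ¬P) → (P ∨ Q)

Q ↓ R = T ↓ F = F
¬P = ¬F = T
(Q ↓ R) ⊕ ¬P = F ⊕ T = T
P ∨ Q = F ∨ T = T
((Q ↓ R) ⊕ ¬P) → (P ∨ Q) = T → T = T
Hence #2 is true.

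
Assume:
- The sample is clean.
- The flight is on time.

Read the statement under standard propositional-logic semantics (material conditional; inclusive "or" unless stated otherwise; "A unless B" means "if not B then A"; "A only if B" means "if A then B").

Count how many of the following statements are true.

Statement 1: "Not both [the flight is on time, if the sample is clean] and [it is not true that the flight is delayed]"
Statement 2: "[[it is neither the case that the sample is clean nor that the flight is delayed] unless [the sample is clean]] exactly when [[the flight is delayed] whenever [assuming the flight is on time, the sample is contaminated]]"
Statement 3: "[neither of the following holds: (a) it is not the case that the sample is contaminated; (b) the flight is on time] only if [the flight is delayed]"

2

Let P = "the sample is contaminated" (F), Q = "the flight is delayed" (F).

Statement 1: Parsed as (~P -> ~Q) nand ~Q

~P = ~F = T
~Q = ~F = T
~P -> ~Q = T -> T = T
~Q = ~F = T
(~P -> ~Q) nand ~Q = T nand T = F
Hence Statement 1 is false.

Statement 2: Formalization: ((~P nor Q) | ~P) <-> ((~Q -> P) -> Q)

~P = ~F = T
~P nor Q = T nor F = F
~P = ~F = T
(~P nor Q) | ~P = F | T = T
~Q = ~F = T
~Q -> P = T -> F = F
(~Q -> P) -> Q = F -> F = T
((~P nor Q) | ~P) <-> ((~Q -> P) -> Q) = T <-> T = T
Thus Statement 2 is true.

Statement 3: This is (~P nor ~Q) -> Q.

~P = ~F = T
~Q = ~F = T
~P nor ~Q = T nor T = F
(~P nor ~Q) -> Q = F -> F = T
Hence Statement 3 is true.

2 of the 3 statements are true (Statement 2, Statement 3).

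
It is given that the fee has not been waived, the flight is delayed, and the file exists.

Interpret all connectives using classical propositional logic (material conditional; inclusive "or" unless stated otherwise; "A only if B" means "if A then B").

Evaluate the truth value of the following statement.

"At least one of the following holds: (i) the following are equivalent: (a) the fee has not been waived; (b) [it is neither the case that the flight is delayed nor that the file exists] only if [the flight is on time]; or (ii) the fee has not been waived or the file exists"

The statement is true.

Let P = "the fee has been waived" (False), Q = "the flight is delayed" (True), R = "the file exists" (True).
This is (not P iff ((Q nor R) -> not Q)) or (not P or R).

not P = not False = True
Q nor R = True nor True = False
not Q = not True = False
(Q nor R) -> not Q = False -> False = True
not P iff ((Q nor R) -> not Q) = True iff True = True
not P = not False = True
not P or R = True or True = True
(not P iff ((Q nor R) -> not Q)) or (not P or R) = True or True = True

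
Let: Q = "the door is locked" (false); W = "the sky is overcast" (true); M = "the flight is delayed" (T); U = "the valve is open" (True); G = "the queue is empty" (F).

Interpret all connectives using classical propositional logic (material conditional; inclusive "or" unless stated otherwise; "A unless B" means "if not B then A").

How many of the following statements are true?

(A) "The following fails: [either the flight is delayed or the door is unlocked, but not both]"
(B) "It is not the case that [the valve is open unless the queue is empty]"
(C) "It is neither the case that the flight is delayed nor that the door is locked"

(A): In symbols: not (M xor not Q)

not Q = not False = True
M xor not Q = True xor True = False
not (M xor not Q) = not False = True
Hence (A) is true.

(B): This is not (U or G).

U or G = True or False = True
not (U or G) = not True = False
So (B) is false.

(C): Formalization: M nor Q

M nor Q = True nor False = False
Hence (C) is false.

Count: 1.

1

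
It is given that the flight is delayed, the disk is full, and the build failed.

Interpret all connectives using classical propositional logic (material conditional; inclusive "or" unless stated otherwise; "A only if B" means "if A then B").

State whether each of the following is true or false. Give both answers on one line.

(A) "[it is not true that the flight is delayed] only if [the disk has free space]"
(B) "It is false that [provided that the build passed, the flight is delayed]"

Let K = "the flight is delayed" (True), S = "the disk is full" (True), L = "the build passed" (False).

(A): Parsed as not K -> not S

not K = not True = False
not S = not True = False
not K -> not S = False -> False = True
Thus (A) is true.

(B): This is not (L -> K).

L -> K = False -> True = True
not (L -> K) = not True = False
So (B) is false.

(A) T, (B) F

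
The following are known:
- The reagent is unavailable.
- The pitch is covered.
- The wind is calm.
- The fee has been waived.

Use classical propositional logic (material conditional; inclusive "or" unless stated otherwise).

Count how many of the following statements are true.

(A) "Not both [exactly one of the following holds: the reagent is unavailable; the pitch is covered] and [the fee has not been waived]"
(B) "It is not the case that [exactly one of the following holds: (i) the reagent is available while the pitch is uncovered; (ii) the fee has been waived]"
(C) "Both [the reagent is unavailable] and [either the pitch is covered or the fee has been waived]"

2

Let H = "the reagent is available" (F), L = "the pitch is covered" (T), W = "the fee has been waived" (T).

(A): In symbols: (~H xor L) nand ~W

~H = ~F = T
~H xor L = T xor T = F
~W = ~T = F
(~H xor L) nand ~W = F nand F = T
So (A) is true.

(B): Formalization: ~((H & ~L) xor W)

~L = ~T = F
H & ~L = F & F = F
(H & ~L) xor W = F xor T = T
~((H & ~L) xor W) = ~T = F
So (B) is false.

(C): Parsed as ~H & (L | W)

~H = ~F = T
L | W = T | T = T
~H & (L | W) = T & T = T
So (C) is true.

Count: 2.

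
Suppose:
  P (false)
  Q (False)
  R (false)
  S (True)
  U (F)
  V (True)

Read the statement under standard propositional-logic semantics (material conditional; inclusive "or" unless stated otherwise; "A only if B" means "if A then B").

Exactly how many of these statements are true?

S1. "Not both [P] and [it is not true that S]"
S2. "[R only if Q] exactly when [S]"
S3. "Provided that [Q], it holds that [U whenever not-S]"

S1: Parsed as P ↑ ¬S

¬S = ¬T = F
P ↑ ¬S = F ↑ F = T
Hence S1 is true.

S2: This is (R → Q) ↔ S.

R → Q = F → F = T
(R → Q) ↔ S = T ↔ T = T
Hence S2 is true.

S3: Formalization: Q → (¬S → U)

¬S = ¬T = F
¬S → U = F → F = T
Q → (¬S → U) = F → T = T
Thus S3 is true.

3 of the 3 statements are true.

3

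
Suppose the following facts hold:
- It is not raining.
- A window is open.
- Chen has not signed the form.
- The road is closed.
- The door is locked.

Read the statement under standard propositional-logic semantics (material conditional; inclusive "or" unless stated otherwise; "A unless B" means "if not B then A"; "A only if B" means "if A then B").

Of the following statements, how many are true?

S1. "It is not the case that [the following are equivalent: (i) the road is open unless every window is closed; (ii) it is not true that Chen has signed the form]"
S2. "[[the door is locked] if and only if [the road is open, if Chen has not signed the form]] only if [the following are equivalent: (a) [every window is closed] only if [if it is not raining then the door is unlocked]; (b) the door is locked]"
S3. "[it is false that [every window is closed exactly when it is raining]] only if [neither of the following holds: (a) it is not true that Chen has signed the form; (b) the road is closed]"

3

Let S = "the road is closed" (T), Q = "a window is open" (T), R = "Chen has signed the form" (F), U = "the door is locked" (T), P = "it is raining" (F).

S1: This is ¬((¬S ∨ ¬Q) ↔ ¬R).

¬S = ¬T = F
¬Q = ¬T = F
¬S ∨ ¬Q = F ∨ F = F
¬R = ¬F = T
(¬S ∨ ¬Q) ↔ ¬R = F ↔ T = F
¬((¬S ∨ ¬Q) ↔ ¬R) = ¬F = T
Thus S1 is true.

S2: This is (U ↔ (¬R → ¬S)) → ((¬Q → (¬P → ¬U)) ↔ U).

¬R = ¬F = T
¬S = ¬T = F
¬R → ¬S = T → F = F
U ↔ (¬R → ¬S) = T ↔ F = F
¬Q = ¬T = F
¬P = ¬F = T
¬U = ¬T = F
¬P → ¬U = T → F = F
¬Q → (¬P → ¬U) = F → F = T
(¬Q → (¬P → ¬U)) ↔ U = T ↔ T = T
(U ↔ (¬R → ¬S)) → ((¬Q → (¬P → ¬U)) ↔ U) = F → T = T
So S2 is true.

S3: This is ¬(¬Q ↔ P) → (¬R ↓ S).

¬Q = ¬T = F
¬Q ↔ P = F ↔ F = T
¬(¬Q ↔ P) = ¬T = F
¬R = ¬F = T
¬R ↓ S = T ↓ T = F
¬(¬Q ↔ P) → (¬R ↓ S) = F → F = T
Thus S3 is true.

3 of the 3 statements are true.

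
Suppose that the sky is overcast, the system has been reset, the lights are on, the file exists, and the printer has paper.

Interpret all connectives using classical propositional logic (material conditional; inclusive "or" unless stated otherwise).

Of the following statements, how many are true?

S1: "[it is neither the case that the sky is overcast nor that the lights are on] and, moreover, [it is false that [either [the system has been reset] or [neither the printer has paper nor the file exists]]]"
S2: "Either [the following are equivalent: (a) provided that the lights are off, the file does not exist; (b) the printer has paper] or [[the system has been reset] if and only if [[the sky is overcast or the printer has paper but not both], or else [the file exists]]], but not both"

Let P = "the sky is overcast" (T), R = "the lights are on" (T), Q = "the system has been reset" (T), U = "the printer has paper" (T), S = "the file exists" (T).

S1: Formalization: (P nor R) & ~(Q | (U nor S))

P nor R = T nor T = F
U nor S = T nor T = F
Q | (U nor S) = T | F = T
~(Q | (U nor S)) = ~T = F
(P nor R) & ~(Q | (U nor S)) = F & F = F
Hence S1 is false.

S2: Parsed as ((~R -> ~S) <-> U) xor (Q <-> ((P xor U) | S))

~R = ~T = F
~S = ~T = F
~R -> ~S = F -> F = T
(~R -> ~S) <-> U = T <-> T = T
P xor U = T xor T = F
(P xor U) | S = F | T = T
Q <-> ((P xor U) | S) = T <-> T = T
((~R -> ~S) <-> U) xor (Q <-> ((P xor U) | S)) = T xor T = F
Thus S2 is false.

Count: 0.

0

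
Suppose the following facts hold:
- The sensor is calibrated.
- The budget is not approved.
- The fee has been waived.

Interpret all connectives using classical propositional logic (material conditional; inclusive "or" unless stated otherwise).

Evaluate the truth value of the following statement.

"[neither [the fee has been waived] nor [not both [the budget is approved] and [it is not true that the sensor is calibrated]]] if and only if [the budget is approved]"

Let R = "the fee has been waived" (T), P = "the budget is approved" (F), K = "the sensor is calibrated" (T).
Formalization: (R ↓ (P ↑ ¬K)) ↔ P

¬K = ¬T = F
P ↑ ¬K = F ↑ F = T
R ↓ (P ↑ ¬K) = T ↓ T = F
(R ↓ (P ↑ ¬K)) ↔ P = F ↔ F = T

true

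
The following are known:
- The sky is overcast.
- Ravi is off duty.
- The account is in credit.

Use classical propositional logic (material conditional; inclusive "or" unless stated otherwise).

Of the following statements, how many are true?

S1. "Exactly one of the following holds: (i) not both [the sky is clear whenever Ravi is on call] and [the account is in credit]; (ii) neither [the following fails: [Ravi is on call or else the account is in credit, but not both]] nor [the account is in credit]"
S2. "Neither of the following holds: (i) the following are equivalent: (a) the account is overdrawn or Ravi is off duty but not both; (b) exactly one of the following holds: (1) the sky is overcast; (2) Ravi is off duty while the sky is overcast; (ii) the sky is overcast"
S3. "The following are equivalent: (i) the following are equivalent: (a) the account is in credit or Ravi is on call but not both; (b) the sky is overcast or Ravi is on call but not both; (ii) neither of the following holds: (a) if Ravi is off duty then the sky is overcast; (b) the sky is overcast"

Let D = "Ravi is on call" (F), L = "the sky is overcast" (T), H = "the account is overdrawn" (F).

S1: This is ((D -> ~L) nand ~H) xor (~(D xor ~H) nor ~H).

~L = ~T = F
D -> ~L = F -> F = T
~H = ~F = T
(D -> ~L) nand ~H = T nand T = F
~H = ~F = T
D xor ~H = F xor T = T
~(D xor ~H) = ~T = F
~H = ~F = T
~(D xor ~H) nor ~H = F nor T = F
((D -> ~L) nand ~H) xor (~(D xor ~H) nor ~H) = F xor F = F
So S1 is false.

S2: Formalization: ((H xor ~D) <-> (L xor (~D & L))) nor L

~D = ~F = T
H xor ~D = F xor T = T
~D = ~F = T
~D & L = T & T = T
L xor (~D & L) = T xor T = F
(H xor ~D) <-> (L xor (~D & L)) = T <-> F = F
((H xor ~D) <-> (L xor (~D & L))) nor L = F nor T = F
Hence S2 is false.

S3: Formalization: ((~H xor D) <-> (L xor D)) <-> ((~D -> L) nor L)

~H = ~F = T
~H xor D = T xor F = T
L xor D = T xor F = T
(~H xor D) <-> (L xor D) = T <-> T = T
~D = ~F = T
~D -> L = T -> T = T
(~D -> L) nor L = T nor T = F
((~H xor D) <-> (L xor D)) <-> ((~D -> L) nor L) = T <-> F = F
So S3 is false.

Count: 0.

0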